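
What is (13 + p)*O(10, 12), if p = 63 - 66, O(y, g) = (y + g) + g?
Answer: 340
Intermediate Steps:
O(y, g) = y + 2*g (O(y, g) = (g + y) + g = y + 2*g)
p = -3
(13 + p)*O(10, 12) = (13 - 3)*(10 + 2*12) = 10*(10 + 24) = 10*34 = 340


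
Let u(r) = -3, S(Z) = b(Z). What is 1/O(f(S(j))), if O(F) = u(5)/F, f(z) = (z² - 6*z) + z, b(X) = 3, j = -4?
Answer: 2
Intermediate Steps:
S(Z) = 3
f(z) = z² - 5*z
O(F) = -3/F
1/O(f(S(j))) = 1/(-3*1/(3*(-5 + 3))) = 1/(-3/(3*(-2))) = 1/(-3/(-6)) = 1/(-3*(-⅙)) = 1/(½) = 2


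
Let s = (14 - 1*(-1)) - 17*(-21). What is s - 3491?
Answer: -3119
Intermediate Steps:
s = 372 (s = (14 + 1) + 357 = 15 + 357 = 372)
s - 3491 = 372 - 3491 = -3119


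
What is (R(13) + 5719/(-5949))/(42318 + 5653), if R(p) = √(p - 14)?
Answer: -817/40768497 + I/47971 ≈ -2.004e-5 + 2.0846e-5*I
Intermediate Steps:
R(p) = √(-14 + p)
(R(13) + 5719/(-5949))/(42318 + 5653) = (√(-14 + 13) + 5719/(-5949))/(42318 + 5653) = (√(-1) + 5719*(-1/5949))/47971 = (I - 5719/5949)*(1/47971) = (-5719/5949 + I)*(1/47971) = -817/40768497 + I/47971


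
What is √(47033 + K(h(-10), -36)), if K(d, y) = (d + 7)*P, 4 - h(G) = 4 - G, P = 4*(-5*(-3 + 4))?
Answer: √47093 ≈ 217.01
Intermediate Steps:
P = -20 (P = 4*(-5*1) = 4*(-5) = -20)
h(G) = G (h(G) = 4 - (4 - G) = 4 + (-4 + G) = G)
K(d, y) = -140 - 20*d (K(d, y) = (d + 7)*(-20) = (7 + d)*(-20) = -140 - 20*d)
√(47033 + K(h(-10), -36)) = √(47033 + (-140 - 20*(-10))) = √(47033 + (-140 + 200)) = √(47033 + 60) = √47093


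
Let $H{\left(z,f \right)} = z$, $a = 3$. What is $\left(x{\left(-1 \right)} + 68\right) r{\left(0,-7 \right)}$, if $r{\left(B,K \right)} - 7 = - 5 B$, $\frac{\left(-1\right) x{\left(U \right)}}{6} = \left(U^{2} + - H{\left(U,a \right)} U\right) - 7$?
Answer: $770$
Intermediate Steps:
$x{\left(U \right)} = 42$ ($x{\left(U \right)} = - 6 \left(\left(U^{2} + - U U\right) - 7\right) = - 6 \left(\left(U^{2} - U^{2}\right) - 7\right) = - 6 \left(0 - 7\right) = \left(-6\right) \left(-7\right) = 42$)
$r{\left(B,K \right)} = 7 - 5 B$
$\left(x{\left(-1 \right)} + 68\right) r{\left(0,-7 \right)} = \left(42 + 68\right) \left(7 - 0\right) = 110 \left(7 + 0\right) = 110 \cdot 7 = 770$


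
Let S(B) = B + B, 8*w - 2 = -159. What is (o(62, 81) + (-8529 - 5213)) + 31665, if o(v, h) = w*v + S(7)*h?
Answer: 71361/4 ≈ 17840.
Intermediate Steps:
w = -157/8 (w = 1/4 + (1/8)*(-159) = 1/4 - 159/8 = -157/8 ≈ -19.625)
S(B) = 2*B
o(v, h) = 14*h - 157*v/8 (o(v, h) = -157*v/8 + (2*7)*h = -157*v/8 + 14*h = 14*h - 157*v/8)
(o(62, 81) + (-8529 - 5213)) + 31665 = ((14*81 - 157/8*62) + (-8529 - 5213)) + 31665 = ((1134 - 4867/4) - 13742) + 31665 = (-331/4 - 13742) + 31665 = -55299/4 + 31665 = 71361/4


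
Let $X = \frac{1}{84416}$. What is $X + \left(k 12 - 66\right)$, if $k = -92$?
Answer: $- \frac{98766719}{84416} \approx -1170.0$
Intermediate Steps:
$X = \frac{1}{84416} \approx 1.1846 \cdot 10^{-5}$
$X + \left(k 12 - 66\right) = \frac{1}{84416} - 1170 = - \frac{98766719}{84416}$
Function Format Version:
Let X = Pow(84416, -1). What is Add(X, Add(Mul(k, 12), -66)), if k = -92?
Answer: Rational(-98766719, 84416) ≈ -1170.0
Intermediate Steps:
X = Rational(1, 84416) ≈ 1.1846e-5
Add(X, Add(Mul(k, 12), -66)) = Add(Rational(1, 84416), Add(Mul(-92, 12), -66)) = Add(Rational(1, 84416), Add(-1104, -66)) = Add(Rational(1, 84416), -1170) = Rational(-98766719, 84416)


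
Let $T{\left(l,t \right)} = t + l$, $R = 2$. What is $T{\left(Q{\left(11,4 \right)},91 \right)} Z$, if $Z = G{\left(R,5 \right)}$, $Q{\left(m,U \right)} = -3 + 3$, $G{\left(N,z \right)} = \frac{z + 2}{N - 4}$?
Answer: $- \frac{637}{2} \approx -318.5$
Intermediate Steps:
$G{\left(N,z \right)} = \frac{2 + z}{-4 + N}$
$Q{\left(m,U \right)} = 0$
$Z = - \frac{7}{2}$ ($Z = \frac{2 + 5}{-4 + 2} = \frac{1}{-2} \cdot 7 = \left(- \frac{1}{2}\right) 7 = - \frac{7}{2} \approx -3.5$)
$T{\left(l,t \right)} = l + t$
$T{\left(Q{\left(11,4 \right)},91 \right)} Z = \left(0 + 91\right) \left(- \frac{7}{2}\right) = 91 \left(- \frac{7}{2}\right) = - \frac{637}{2}$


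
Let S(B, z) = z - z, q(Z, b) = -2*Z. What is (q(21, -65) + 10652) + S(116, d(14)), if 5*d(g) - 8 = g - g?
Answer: 10610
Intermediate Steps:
d(g) = 8/5 (d(g) = 8/5 + (g - g)/5 = 8/5 + (1/5)*0 = 8/5 + 0 = 8/5)
S(B, z) = 0
(q(21, -65) + 10652) + S(116, d(14)) = (-2*21 + 10652) + 0 = (-42 + 10652) + 0 = 10610 + 0 = 10610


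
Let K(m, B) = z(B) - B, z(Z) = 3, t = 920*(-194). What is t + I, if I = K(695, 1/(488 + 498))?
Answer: -175978323/986 ≈ -1.7848e+5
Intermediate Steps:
t = -178480
K(m, B) = 3 - B
I = 2957/986 (I = 3 - 1/(488 + 498) = 3 - 1/986 = 2957/986 ≈ 2.9990)
t + I = -178480 + 2957/986 = -175978323/986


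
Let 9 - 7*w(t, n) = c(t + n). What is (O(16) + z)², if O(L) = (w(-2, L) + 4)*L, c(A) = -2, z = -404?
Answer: 4857616/49 ≈ 99135.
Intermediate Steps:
w(t, n) = 11/7 (w(t, n) = 9/7 - ⅐*(-2) = 9/7 + 2/7 = 11/7)
O(L) = 39*L/7 (O(L) = (11/7 + 4)*L = 39*L/7)
(O(16) + z)² = ((39/7)*16 - 404)² = (624/7 - 404)² = (-2204/7)² = 4857616/49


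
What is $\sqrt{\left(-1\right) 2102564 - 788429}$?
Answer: $i \sqrt{2890993} \approx 1700.3 i$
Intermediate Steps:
$\sqrt{\left(-1\right) 2102564 - 788429} = \sqrt{-2102564 - 788429} = \sqrt{-2890993} = i \sqrt{2890993}$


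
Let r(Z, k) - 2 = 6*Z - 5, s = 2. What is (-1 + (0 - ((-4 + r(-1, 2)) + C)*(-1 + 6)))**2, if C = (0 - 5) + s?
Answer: 6241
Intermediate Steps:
r(Z, k) = -3 + 6*Z (r(Z, k) = 2 + (6*Z - 5) = 2 + (-5 + 6*Z) = -3 + 6*Z)
C = -3 (C = (0 - 5) + 2 = -5 + 2 = -3)
(-1 + (0 - ((-4 + r(-1, 2)) + C)*(-1 + 6)))**2 = (-1 + (0 - ((-4 + (-3 + 6*(-1))) - 3)*(-1 + 6)))**2 = (-1 + (0 - ((-4 + (-3 - 6)) - 3)*5))**2 = (-1 + (0 - ((-4 - 9) - 3)*5))**2 = (-1 + (0 - (-13 - 3)*5))**2 = (-1 + (0 - (-16)*5))**2 = (-1 + (0 - 1*(-80)))**2 = (-1 + (0 + 80))**2 = (-1 + 80)**2 = 79**2 = 6241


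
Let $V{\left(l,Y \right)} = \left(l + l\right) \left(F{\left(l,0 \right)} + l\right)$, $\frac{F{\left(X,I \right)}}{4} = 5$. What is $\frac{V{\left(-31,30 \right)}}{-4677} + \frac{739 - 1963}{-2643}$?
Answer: $\frac{1307374}{4120437} \approx 0.31729$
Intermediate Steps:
$F{\left(X,I \right)} = 20$ ($F{\left(X,I \right)} = 4 \cdot 5 = 20$)
$V{\left(l,Y \right)} = 2 l \left(20 + l\right)$ ($V{\left(l,Y \right)} = \left(l + l\right) \left(20 + l\right) = 2 l \left(20 + l\right)$)
$\frac{V{\left(-31,30 \right)}}{-4677} + \frac{739 - 1963}{-2643} = \frac{2 \left(-31\right) \left(20 - 31\right)}{-4677} + \frac{739 - 1963}{-2643} = 2 \left(-31\right) \left(-11\right) \left(- \frac{1}{4677}\right) + \left(739 - 1963\right) \left(- \frac{1}{2643}\right) = 682 \left(- \frac{1}{4677}\right) - - \frac{408}{881} = - \frac{682}{4677} + \frac{408}{881} = \frac{1307374}{4120437}$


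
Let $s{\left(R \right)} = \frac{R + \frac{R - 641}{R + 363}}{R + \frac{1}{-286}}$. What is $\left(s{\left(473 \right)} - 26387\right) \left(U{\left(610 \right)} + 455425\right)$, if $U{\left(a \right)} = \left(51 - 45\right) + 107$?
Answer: $- \frac{30894113669702958}{2570263} \approx -1.202 \cdot 10^{10}$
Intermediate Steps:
$U{\left(a \right)} = 113$ ($U{\left(a \right)} = 6 + 107 = 113$)
$s{\left(R \right)} = \frac{R + \frac{-641 + R}{363 + R}}{- \frac{1}{286} + R}$ ($s{\left(R \right)} = \frac{R + \frac{-641 + R}{363 + R}}{R - \frac{1}{286}} = \frac{R + \frac{-641 + R}{363 + R}}{- \frac{1}{286} + R}$)
$\left(s{\left(473 \right)} - 26387\right) \left(U{\left(610 \right)} + 455425\right) = \left(\frac{286 \left(-641 + 473^{2} + 364 \cdot 473\right)}{-363 + 286 \cdot 473^{2} + 103817 \cdot 473} - 26387\right) \left(113 + 455425\right) = \left(\frac{286 \left(-641 + 223729 + 172172\right)}{-363 + 286 \cdot 223729 + 49105441} - 26387\right) 455538 = \left(286 \frac{1}{-363 + 63986494 + 49105441} \cdot 395260 - 26387\right) 455538 = \left(286 \cdot \frac{1}{113091572} \cdot 395260 - 26387\right) 455538 = \left(\frac{2569190}{2570263} - 26387\right) 455538 = \left(- \frac{67818960591}{2570263}\right) 455538 = - \frac{30894113669702958}{2570263}$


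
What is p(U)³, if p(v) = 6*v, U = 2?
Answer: 1728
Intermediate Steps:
p(U)³ = (6*2)³ = 12³ = 1728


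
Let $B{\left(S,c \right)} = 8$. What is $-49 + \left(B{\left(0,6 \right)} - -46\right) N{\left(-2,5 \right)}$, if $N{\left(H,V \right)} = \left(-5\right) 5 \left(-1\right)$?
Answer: $1301$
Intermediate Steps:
$N{\left(H,V \right)} = 25$ ($N{\left(H,V \right)} = \left(-25\right) \left(-1\right) = 25$)
$-49 + \left(B{\left(0,6 \right)} - -46\right) N{\left(-2,5 \right)} = -49 + \left(8 - -46\right) 25 = -49 + \left(8 + 46\right) 25 = -49 + 54 \cdot 25 = -49 + 1350 = 1301$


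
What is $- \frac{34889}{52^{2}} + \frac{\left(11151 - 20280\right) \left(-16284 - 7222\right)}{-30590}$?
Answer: $- \frac{1805306023}{256880} \approx -7027.8$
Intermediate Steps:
$- \frac{34889}{52^{2}} + \frac{\left(11151 - 20280\right) \left(-16284 - 7222\right)}{-30590} = - \frac{34889}{2704} + \left(-9129\right) \left(-23506\right) \left(- \frac{1}{30590}\right) = \left(-34889\right) \frac{1}{2704} + 214586274 \left(- \frac{1}{30590}\right) = - \frac{34889}{2704} - \frac{666417}{95} = - \frac{1805306023}{256880}$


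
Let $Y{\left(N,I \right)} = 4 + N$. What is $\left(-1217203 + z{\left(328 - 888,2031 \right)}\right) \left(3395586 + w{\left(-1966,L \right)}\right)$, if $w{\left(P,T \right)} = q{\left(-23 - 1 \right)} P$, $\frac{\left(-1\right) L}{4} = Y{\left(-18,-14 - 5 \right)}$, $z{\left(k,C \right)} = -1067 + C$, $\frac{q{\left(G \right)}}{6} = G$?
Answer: $-4474166246910$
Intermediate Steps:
$q{\left(G \right)} = 6 G$
$L = 56$ ($L = - 4 \left(4 - 18\right) = \left(-4\right) \left(-14\right) = 56$)
$w{\left(P,T \right)} = - 144 P$ ($w{\left(P,T \right)} = 6 \left(-23 - 1\right) P = 6 \left(-24\right) P = - 144 P$)
$\left(-1217203 + z{\left(328 - 888,2031 \right)}\right) \left(3395586 + w{\left(-1966,L \right)}\right) = \left(-1217203 + \left(-1067 + 2031\right)\right) \left(3395586 - -283104\right) = \left(-1217203 + 964\right) \left(3395586 + 283104\right) = \left(-1216239\right) 3678690 = -4474166246910$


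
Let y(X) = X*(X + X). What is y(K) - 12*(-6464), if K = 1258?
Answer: 3242696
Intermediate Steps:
y(X) = 2*X² (y(X) = X*(2*X) = 2*X²)
y(K) - 12*(-6464) = 2*1258² - 12*(-6464) = 2*1582564 - 1*(-77568) = 3165128 + 77568 = 3242696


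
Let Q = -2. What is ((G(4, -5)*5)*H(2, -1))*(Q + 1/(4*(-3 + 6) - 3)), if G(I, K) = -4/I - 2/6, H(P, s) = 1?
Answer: 340/27 ≈ 12.593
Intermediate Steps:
G(I, K) = -⅓ - 4/I (G(I, K) = -4/I - 2*⅙ = -4/I - ⅓ = -⅓ - 4/I)
((G(4, -5)*5)*H(2, -1))*(Q + 1/(4*(-3 + 6) - 3)) = ((((⅓)*(-12 - 1*4)/4)*5)*1)*(-2 + 1/(4*(-3 + 6) - 3)) = ((((⅓)*(¼)*(-12 - 4))*5)*1)*(-2 + 1/(4*3 - 3)) = ((((⅓)*(¼)*(-16))*5)*1)*(-2 + 1/(12 - 3)) = (-4/3*5*1)*(-2 + 1/9) = (-20/3*1)*(-2 + ⅑) = -20/3*(-17/9) = 340/27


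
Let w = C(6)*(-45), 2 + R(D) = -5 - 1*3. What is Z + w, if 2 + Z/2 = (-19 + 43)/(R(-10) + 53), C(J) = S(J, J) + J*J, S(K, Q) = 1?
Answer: -71719/43 ≈ -1667.9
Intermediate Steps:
R(D) = -10 (R(D) = -2 + (-5 - 1*3) = -2 + (-5 - 3) = -2 - 8 = -10)
C(J) = 1 + J**2 (C(J) = 1 + J*J = 1 + J**2)
Z = -124/43 (Z = -4 + 2*((-19 + 43)/(-10 + 53)) = -4 + 2*(24/43) = -4 + 48/43 = -124/43 ≈ -2.8837)
w = -1665 (w = (1 + 6**2)*(-45) = (1 + 36)*(-45) = 37*(-45) = -1665)
Z + w = -124/43 - 1665 = -71719/43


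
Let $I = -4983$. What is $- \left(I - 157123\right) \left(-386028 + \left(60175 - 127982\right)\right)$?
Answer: $-73569376510$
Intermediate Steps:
$- \left(I - 157123\right) \left(-386028 + \left(60175 - 127982\right)\right) = - \left(-4983 - 157123\right) \left(-386028 + \left(60175 - 127982\right)\right) = - \left(-162106\right) \left(-386028 - 67807\right) = - \left(-162106\right) \left(-453835\right) = \left(-1\right) 73569376510 = -73569376510$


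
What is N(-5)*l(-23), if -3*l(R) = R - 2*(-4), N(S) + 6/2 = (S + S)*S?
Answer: 235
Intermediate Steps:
N(S) = -3 + 2*S**2 (N(S) = -3 + (S + S)*S = -3 + (2*S)*S = -3 + 2*S**2)
l(R) = -8/3 - R/3 (l(R) = -(R - 2*(-4))/3 = -(R + 8)/3 = -(8 + R)/3 = -8/3 - R/3)
N(-5)*l(-23) = (-3 + 2*(-5)**2)*(-8/3 - 1/3*(-23)) = (-3 + 2*25)*(-8/3 + 23/3) = (-3 + 50)*5 = 47*5 = 235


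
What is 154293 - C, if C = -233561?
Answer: 387854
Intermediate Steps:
154293 - C = 154293 - 1*(-233561) = 154293 + 233561 = 387854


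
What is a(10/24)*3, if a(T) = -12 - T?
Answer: -149/4 ≈ -37.250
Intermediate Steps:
a(10/24)*3 = (-12 - 10/24)*3 = (-12 - 1*5/12)*3 = (-12 - 5/12)*3 = -149/12*3 = -149/4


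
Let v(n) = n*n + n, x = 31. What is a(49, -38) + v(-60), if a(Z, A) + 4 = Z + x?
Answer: 3616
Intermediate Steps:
a(Z, A) = 27 + Z (a(Z, A) = -4 + (Z + 31) = -4 + (31 + Z) = 27 + Z)
v(n) = n + n**2 (v(n) = n**2 + n = n + n**2)
a(49, -38) + v(-60) = (27 + 49) - 60*(1 - 60) = 76 - 60*(-59) = 76 + 3540 = 3616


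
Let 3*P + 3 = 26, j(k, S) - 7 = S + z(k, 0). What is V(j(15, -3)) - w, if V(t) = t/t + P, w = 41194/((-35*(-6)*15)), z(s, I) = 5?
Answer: -6947/1575 ≈ -4.4108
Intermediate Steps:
j(k, S) = 12 + S (j(k, S) = 7 + (S + 5) = 7 + (5 + S) = 12 + S)
w = 20597/1575 (w = 41194/((210*15)) = 41194/3150 = 41194*(1/3150) = 20597/1575 ≈ 13.077)
P = 23/3 (P = -1 + (⅓)*26 = -1 + 26/3 = 23/3 ≈ 7.6667)
V(t) = 26/3 (V(t) = t/t + 23/3 = 1 + 23/3 = 26/3)
V(j(15, -3)) - w = 26/3 - 1*20597/1575 = 26/3 - 20597/1575 = -6947/1575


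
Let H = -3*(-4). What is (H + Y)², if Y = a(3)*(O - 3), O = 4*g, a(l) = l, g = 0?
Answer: 9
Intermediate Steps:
O = 0 (O = 4*0 = 0)
H = 12
Y = -9 (Y = 3*(0 - 3) = 3*(-3) = -9)
(H + Y)² = (12 - 9)² = 3² = 9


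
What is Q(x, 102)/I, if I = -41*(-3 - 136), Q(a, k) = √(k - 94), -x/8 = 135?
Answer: 2*√2/5699 ≈ 0.00049630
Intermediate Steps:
x = -1080 (x = -8*135 = -1080)
Q(a, k) = √(-94 + k)
I = 5699 (I = -41*(-139) = 5699)
Q(x, 102)/I = √(-94 + 102)/5699 = √8*(1/5699) = (2*√2)*(1/5699) = 2*√2/5699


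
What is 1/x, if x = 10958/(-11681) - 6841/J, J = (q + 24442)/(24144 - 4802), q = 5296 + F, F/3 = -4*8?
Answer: -173124101/772969320309 ≈ -0.00022397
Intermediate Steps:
F = -96 (F = 3*(-4*8) = 3*(-32) = -96)
q = 5200 (q = 5296 - 96 = 5200)
J = 14821/9671 (J = (5200 + 24442)/(24144 - 4802) = 29642/19342 = 29642*(1/19342) = 14821/9671 ≈ 1.5325)
x = -772969320309/173124101 (x = 10958/(-11681) - 6841/14821/9671 = 10958*(-1/11681) - 6841*9671/14821 = -10958/11681 - 66159311/14821 = -772969320309/173124101 ≈ -4464.8)
1/x = 1/(-772969320309/173124101) = -173124101/772969320309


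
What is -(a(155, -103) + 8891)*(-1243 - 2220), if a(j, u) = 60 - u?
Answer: 31354002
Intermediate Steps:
-(a(155, -103) + 8891)*(-1243 - 2220) = -((60 - 1*(-103)) + 8891)*(-1243 - 2220) = -((60 + 103) + 8891)*(-3463) = -(163 + 8891)*(-3463) = -9054*(-3463) = -1*(-31354002) = 31354002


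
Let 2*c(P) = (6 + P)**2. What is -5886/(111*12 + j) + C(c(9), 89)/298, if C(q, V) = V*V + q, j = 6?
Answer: 2998265/132908 ≈ 22.559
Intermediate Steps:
c(P) = (6 + P)**2/2
C(q, V) = q + V**2 (C(q, V) = V**2 + q = q + V**2)
-5886/(111*12 + j) + C(c(9), 89)/298 = -5886/(111*12 + 6) + ((6 + 9)**2/2 + 89**2)/298 = -5886/(1332 + 6) + ((1/2)*15**2 + 7921)*(1/298) = -5886/1338 + ((1/2)*225 + 7921)*(1/298) = -5886*1/1338 + (225/2 + 7921)*(1/298) = -981/223 + (16067/2)*(1/298) = -981/223 + 16067/596 = 2998265/132908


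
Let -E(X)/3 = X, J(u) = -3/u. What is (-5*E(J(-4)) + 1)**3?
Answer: 117649/64 ≈ 1838.3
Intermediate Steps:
E(X) = -3*X
(-5*E(J(-4)) + 1)**3 = (-(-15)*(-3/(-4)) + 1)**3 = (-(-15)*(-3*(-1/4)) + 1)**3 = (-(-15)*3/4 + 1)**3 = (-5*(-9/4) + 1)**3 = (45/4 + 1)**3 = (49/4)**3 = 117649/64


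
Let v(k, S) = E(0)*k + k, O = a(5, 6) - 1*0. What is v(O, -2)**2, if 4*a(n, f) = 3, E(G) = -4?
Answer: 81/16 ≈ 5.0625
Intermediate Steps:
a(n, f) = 3/4 (a(n, f) = (1/4)*3 = 3/4)
O = 3/4 (O = 3/4 - 1*0 = 3/4 + 0 = 3/4 ≈ 0.75000)
v(k, S) = -3*k (v(k, S) = -4*k + k = -3*k)
v(O, -2)**2 = (-3*3/4)**2 = (-9/4)**2 = 81/16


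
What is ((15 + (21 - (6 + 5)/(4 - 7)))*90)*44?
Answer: 157080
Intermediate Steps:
((15 + (21 - (6 + 5)/(4 - 7)))*90)*44 = ((15 + (21 - 11/(-3)))*90)*44 = ((15 + (21 - 11*(-1)/3))*90)*44 = ((15 + (21 - 1*(-11/3)))*90)*44 = ((15 + (21 + 11/3))*90)*44 = ((15 + 74/3)*90)*44 = ((119/3)*90)*44 = 3570*44 = 157080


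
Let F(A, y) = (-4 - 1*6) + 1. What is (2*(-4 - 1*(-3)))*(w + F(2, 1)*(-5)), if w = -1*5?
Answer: -80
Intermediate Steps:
F(A, y) = -9 (F(A, y) = (-4 - 6) + 1 = -10 + 1 = -9)
w = -5
(2*(-4 - 1*(-3)))*(w + F(2, 1)*(-5)) = (2*(-4 - 1*(-3)))*(-5 - 9*(-5)) = (2*(-4 + 3))*(-5 + 45) = (2*(-1))*40 = -2*40 = -80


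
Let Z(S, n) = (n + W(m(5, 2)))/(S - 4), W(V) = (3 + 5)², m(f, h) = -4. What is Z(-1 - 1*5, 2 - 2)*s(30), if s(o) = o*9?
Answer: -1728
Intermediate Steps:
W(V) = 64 (W(V) = 8² = 64)
s(o) = 9*o
Z(S, n) = (64 + n)/(-4 + S) (Z(S, n) = (n + 64)/(S - 4) = (64 + n)/(-4 + S))
Z(-1 - 1*5, 2 - 2)*s(30) = ((64 + (2 - 2))/(-4 + (-1 - 1*5)))*(9*30) = ((64 + 0)/(-4 + (-1 - 5)))*270 = (64/(-4 - 6))*270 = (64/(-10))*270 = -⅒*64*270 = -32/5*270 = -1728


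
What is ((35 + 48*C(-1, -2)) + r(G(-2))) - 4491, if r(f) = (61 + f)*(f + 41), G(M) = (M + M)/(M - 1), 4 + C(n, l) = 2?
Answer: -17219/9 ≈ -1913.2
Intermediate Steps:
C(n, l) = -2 (C(n, l) = -4 + 2 = -2)
G(M) = 2*M/(-1 + M) (G(M) = (2*M)/(-1 + M) = 2*M/(-1 + M))
r(f) = (41 + f)*(61 + f) (r(f) = (61 + f)*(41 + f) = (41 + f)*(61 + f))
((35 + 48*C(-1, -2)) + r(G(-2))) - 4491 = ((35 + 48*(-2)) + (2501 + (2*(-2)/(-1 - 2))² + 102*(2*(-2)/(-1 - 2)))) - 4491 = ((35 - 96) + (2501 + (2*(-2)/(-3))² + 102*(2*(-2)/(-3)))) - 4491 = (-61 + (2501 + (2*(-2)*(-⅓))² + 102*(2*(-2)*(-⅓)))) - 4491 = (-61 + (2501 + (4/3)² + 102*(4/3))) - 4491 = (-61 + (2501 + 16/9 + 136)) - 4491 = (-61 + 23749/9) - 4491 = 23200/9 - 4491 = -17219/9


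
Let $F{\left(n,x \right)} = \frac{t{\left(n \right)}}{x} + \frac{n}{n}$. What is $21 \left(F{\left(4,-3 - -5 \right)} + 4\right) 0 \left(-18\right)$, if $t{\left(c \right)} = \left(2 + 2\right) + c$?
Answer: $0$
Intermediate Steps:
$t{\left(c \right)} = 4 + c$
$F{\left(n,x \right)} = 1 + \frac{4 + n}{x}$ ($F{\left(n,x \right)} = \frac{4 + n}{x} + \frac{n}{n} = \frac{4 + n}{x} + 1 = 1 + \frac{4 + n}{x}$)
$21 \left(F{\left(4,-3 - -5 \right)} + 4\right) 0 \left(-18\right) = 21 \left(\frac{4 + 4 - -2}{-3 - -5} + 4\right) 0 \left(-18\right) = 21 \left(\frac{4 + 4 + \left(-3 + 5\right)}{-3 + 5} + 4\right) 0 \left(-18\right) = 21 \left(\frac{4 + 4 + 2}{2} + 4\right) 0 \left(-18\right) = 21 \left(\frac{1}{2} \cdot 10 + 4\right) 0 \left(-18\right) = 21 \left(5 + 4\right) 0 \left(-18\right) = 21 \cdot 9 \cdot 0 \left(-18\right) = 21 \cdot 0 \left(-18\right) = 0 \left(-18\right) = 0$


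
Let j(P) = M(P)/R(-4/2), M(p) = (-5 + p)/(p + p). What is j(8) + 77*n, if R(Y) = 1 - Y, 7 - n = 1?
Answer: 7393/16 ≈ 462.06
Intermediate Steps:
n = 6 (n = 7 - 1*1 = 7 - 1 = 6)
M(p) = (-5 + p)/(2*p) (M(p) = (-5 + p)/((2*p)) = (-5 + p)*(1/(2*p)) = (-5 + p)/(2*p))
j(P) = (-5 + P)/(6*P) (j(P) = ((-5 + P)/(2*P))/(1 - (-4)/2) = ((-5 + P)/(2*P))/(1 - 1*(-2)) = ((-5 + P)/(2*P))/(1 + 2) = ((-5 + P)/(2*P))/3 = ((-5 + P)/(2*P))*(1/3) = (-5 + P)/(6*P))
j(8) + 77*n = (1/6)*(-5 + 8)/8 + 77*6 = (1/6)*(1/8)*3 + 462 = 1/16 + 462 = 7393/16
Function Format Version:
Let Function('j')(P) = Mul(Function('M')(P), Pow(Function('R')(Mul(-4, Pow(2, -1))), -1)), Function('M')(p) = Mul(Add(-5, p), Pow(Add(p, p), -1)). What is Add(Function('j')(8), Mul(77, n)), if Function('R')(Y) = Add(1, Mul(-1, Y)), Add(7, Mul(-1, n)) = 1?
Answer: Rational(7393, 16) ≈ 462.06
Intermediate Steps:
n = 6 (n = Add(7, Mul(-1, 1)) = Add(7, -1) = 6)
Function('M')(p) = Mul(Rational(1, 2), Pow(p, -1), Add(-5, p)) (Function('M')(p) = Mul(Add(-5, p), Pow(Mul(2, p), -1)) = Mul(Add(-5, p), Mul(Rational(1, 2), Pow(p, -1))) = Mul(Rational(1, 2), Pow(p, -1), Add(-5, p)))
Function('j')(P) = Mul(Rational(1, 6), Pow(P, -1), Add(-5, P)) (Function('j')(P) = Mul(Mul(Rational(1, 2), Pow(P, -1), Add(-5, P)), Pow(Add(1, Mul(-1, Mul(-4, Pow(2, -1)))), -1)) = Mul(Mul(Rational(1, 2), Pow(P, -1), Add(-5, P)), Pow(Add(1, Mul(-1, Mul(-4, Rational(1, 2)))), -1)) = Mul(Mul(Rational(1, 2), Pow(P, -1), Add(-5, P)), Pow(Add(1, Mul(-1, -2)), -1)) = Mul(Mul(Rational(1, 2), Pow(P, -1), Add(-5, P)), Pow(Add(1, 2), -1)) = Mul(Mul(Rational(1, 2), Pow(P, -1), Add(-5, P)), Pow(3, -1)) = Mul(Mul(Rational(1, 2), Pow(P, -1), Add(-5, P)), Rational(1, 3)) = Mul(Rational(1, 6), Pow(P, -1), Add(-5, P)))
Add(Function('j')(8), Mul(77, n)) = Add(Mul(Rational(1, 6), Pow(8, -1), Add(-5, 8)), Mul(77, 6)) = Add(Mul(Rational(1, 6), Rational(1, 8), 3), 462) = Add(Rational(1, 16), 462) = Rational(7393, 16)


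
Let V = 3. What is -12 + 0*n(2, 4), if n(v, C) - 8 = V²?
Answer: -12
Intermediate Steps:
n(v, C) = 17 (n(v, C) = 8 + 3² = 8 + 9 = 17)
-12 + 0*n(2, 4) = -12 + 0*17 = -12 + 0 = -12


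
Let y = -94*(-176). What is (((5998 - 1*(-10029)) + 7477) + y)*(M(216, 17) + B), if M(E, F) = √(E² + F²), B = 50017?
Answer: 2003080816 + 40048*√46945 ≈ 2.0118e+9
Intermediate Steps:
y = 16544
(((5998 - 1*(-10029)) + 7477) + y)*(M(216, 17) + B) = (((5998 - 1*(-10029)) + 7477) + 16544)*(√(216² + 17²) + 50017) = (((5998 + 10029) + 7477) + 16544)*(√(46656 + 289) + 50017) = ((16027 + 7477) + 16544)*(√46945 + 50017) = (23504 + 16544)*(50017 + √46945) = 40048*(50017 + √46945) = 2003080816 + 40048*√46945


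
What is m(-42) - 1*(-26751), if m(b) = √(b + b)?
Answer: 26751 + 2*I*√21 ≈ 26751.0 + 9.1651*I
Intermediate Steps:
m(b) = √2*√b (m(b) = √(2*b) = √2*√b)
m(-42) - 1*(-26751) = √2*√(-42) - 1*(-26751) = √2*(I*√42) + 26751 = 2*I*√21 + 26751 = 26751 + 2*I*√21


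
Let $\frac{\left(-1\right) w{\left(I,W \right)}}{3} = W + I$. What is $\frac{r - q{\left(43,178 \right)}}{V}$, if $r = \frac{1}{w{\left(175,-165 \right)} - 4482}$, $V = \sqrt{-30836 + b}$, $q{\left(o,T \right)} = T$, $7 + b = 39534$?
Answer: $- \frac{803137 \sqrt{8691}}{39213792} \approx -1.9094$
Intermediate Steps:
$b = 39527$ ($b = -7 + 39534 = 39527$)
$V = \sqrt{8691}$ ($V = \sqrt{-30836 + 39527} = \sqrt{8691} \approx 93.226$)
$w{\left(I,W \right)} = - 3 I - 3 W$ ($w{\left(I,W \right)} = - 3 \left(W + I\right) = - 3 \left(I + W\right) = - 3 I - 3 W$)
$r = - \frac{1}{4512}$ ($r = \frac{1}{\left(\left(-3\right) 175 - -495\right) - 4482} = \frac{1}{\left(-525 + 495\right) - 4482} = \frac{1}{-30 - 4482} = \frac{1}{-4512} = - \frac{1}{4512} \approx -0.00022163$)
$\frac{r - q{\left(43,178 \right)}}{V} = \frac{- \frac{1}{4512} - 178}{\sqrt{8691}} = \left(- \frac{1}{4512} - 178\right) \frac{\sqrt{8691}}{8691} = - \frac{803137 \frac{\sqrt{8691}}{8691}}{4512} = - \frac{803137 \sqrt{8691}}{39213792}$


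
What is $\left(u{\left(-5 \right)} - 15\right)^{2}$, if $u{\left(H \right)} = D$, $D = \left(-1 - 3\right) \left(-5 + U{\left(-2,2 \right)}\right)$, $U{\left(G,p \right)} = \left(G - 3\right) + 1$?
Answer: $441$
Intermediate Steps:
$U{\left(G,p \right)} = -2 + G$ ($U{\left(G,p \right)} = \left(-3 + G\right) + 1 = -2 + G$)
$D = 36$ ($D = \left(-1 - 3\right) \left(-5 - 4\right) = - 4 \left(-5 - 4\right) = \left(-4\right) \left(-9\right) = 36$)
$u{\left(H \right)} = 36$
$\left(u{\left(-5 \right)} - 15\right)^{2} = \left(36 - 15\right)^{2} = 21^{2} = 441$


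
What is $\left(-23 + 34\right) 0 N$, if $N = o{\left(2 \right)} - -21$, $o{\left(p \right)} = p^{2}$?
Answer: $0$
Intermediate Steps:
$N = 25$ ($N = 2^{2} - -21 = 4 + 21 = 25$)
$\left(-23 + 34\right) 0 N = \left(-23 + 34\right) 0 \cdot 25 = 11 \cdot 0 \cdot 25 = 0 \cdot 25 = 0$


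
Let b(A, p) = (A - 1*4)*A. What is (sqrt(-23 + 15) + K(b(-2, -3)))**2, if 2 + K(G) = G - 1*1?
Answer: 73 + 36*I*sqrt(2) ≈ 73.0 + 50.912*I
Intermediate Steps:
b(A, p) = A*(-4 + A) (b(A, p) = (A - 4)*A = (-4 + A)*A = A*(-4 + A))
K(G) = -3 + G (K(G) = -2 + (G - 1*1) = -2 + (G - 1) = -2 + (-1 + G) = -3 + G)
(sqrt(-23 + 15) + K(b(-2, -3)))**2 = (sqrt(-23 + 15) + (-3 - 2*(-4 - 2)))**2 = (sqrt(-8) + (-3 - 2*(-6)))**2 = (2*I*sqrt(2) + (-3 + 12))**2 = (2*I*sqrt(2) + 9)**2 = (9 + 2*I*sqrt(2))**2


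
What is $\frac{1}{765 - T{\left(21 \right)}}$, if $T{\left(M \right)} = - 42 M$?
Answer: $\frac{1}{1647} \approx 0.00060716$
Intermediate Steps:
$\frac{1}{765 - T{\left(21 \right)}} = \frac{1}{765 - \left(-42\right) 21} = \frac{1}{765 - -882} = \frac{1}{765 + 882} = \frac{1}{1647}$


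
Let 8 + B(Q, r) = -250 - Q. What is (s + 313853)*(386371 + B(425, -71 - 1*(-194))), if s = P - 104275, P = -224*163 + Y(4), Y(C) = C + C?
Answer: 66752564912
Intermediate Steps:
Y(C) = 2*C
B(Q, r) = -258 - Q (B(Q, r) = -8 + (-250 - Q) = -258 - Q)
P = -36504 (P = -224*163 + 2*4 = -36512 + 8 = -36504)
s = -140779 (s = -36504 - 104275 = -140779)
(s + 313853)*(386371 + B(425, -71 - 1*(-194))) = (-140779 + 313853)*(386371 + (-258 - 1*425)) = 173074*(386371 + (-258 - 425)) = 173074*(386371 - 683) = 173074*385688 = 66752564912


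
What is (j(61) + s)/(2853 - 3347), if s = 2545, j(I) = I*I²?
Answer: -114763/247 ≈ -464.63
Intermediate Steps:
j(I) = I³
(j(61) + s)/(2853 - 3347) = (61³ + 2545)/(2853 - 3347) = (226981 + 2545)/(-494) = 229526*(-1/494) = -114763/247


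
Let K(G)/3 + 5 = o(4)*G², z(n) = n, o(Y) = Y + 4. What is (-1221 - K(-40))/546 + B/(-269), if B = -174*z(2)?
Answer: -249143/3497 ≈ -71.245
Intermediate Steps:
o(Y) = 4 + Y
K(G) = -15 + 24*G² (K(G) = -15 + 3*((4 + 4)*G²) = -15 + 3*(8*G²) = -15 + 24*G²)
B = -348 (B = -174*2 = -348)
(-1221 - K(-40))/546 + B/(-269) = (-1221 - (-15 + 24*(-40)²))/546 - 348/(-269) = (-1221 - (-15 + 24*1600))*(1/546) - 348*(-1/269) = (-1221 - (-15 + 38400))*(1/546) + 348/269 = (-1221 - 1*38385)*(1/546) + 348/269 = (-1221 - 38385)*(1/546) + 348/269 = -39606*1/546 + 348/269 = -943/13 + 348/269 = -249143/3497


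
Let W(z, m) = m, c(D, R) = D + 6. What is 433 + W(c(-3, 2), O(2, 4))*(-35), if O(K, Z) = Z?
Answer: 293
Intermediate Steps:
c(D, R) = 6 + D
433 + W(c(-3, 2), O(2, 4))*(-35) = 433 + 4*(-35) = 433 - 140 = 293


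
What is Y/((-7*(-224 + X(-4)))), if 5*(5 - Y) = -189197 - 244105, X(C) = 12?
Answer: 433327/7420 ≈ 58.400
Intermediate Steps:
Y = 433327/5 (Y = 5 - (-189197 - 244105)/5 = 5 - ⅕*(-433302) = 5 + 433302/5 = 433327/5 ≈ 86665.)
Y/((-7*(-224 + X(-4)))) = 433327/(5*((-7*(-224 + 12)))) = 433327/(5*((-7*(-212)))) = (433327/5)/1484 = (433327/5)*(1/1484) = 433327/7420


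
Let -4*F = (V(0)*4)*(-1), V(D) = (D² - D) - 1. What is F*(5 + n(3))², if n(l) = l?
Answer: -64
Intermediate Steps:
V(D) = -1 + D² - D
F = -1 (F = -(-1 + 0² - 1*0)*4*(-1)/4 = -(-1 + 0 + 0)*4*(-1)/4 = -(-1*4)*(-1)/4 = -(-1)*(-1) = -¼*4 = -1)
F*(5 + n(3))² = -(5 + 3)² = -1*8² = -1*64 = -64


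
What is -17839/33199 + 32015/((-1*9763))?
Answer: -1237028142/324121837 ≈ -3.8166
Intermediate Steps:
-17839/33199 + 32015/((-1*9763)) = -17839*1/33199 + 32015/(-9763) = -17839/33199 + 32015*(-1/9763) = -17839/33199 - 32015/9763 = -1237028142/324121837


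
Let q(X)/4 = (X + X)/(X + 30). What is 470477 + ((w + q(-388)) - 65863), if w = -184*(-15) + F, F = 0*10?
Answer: 72921498/179 ≈ 4.0738e+5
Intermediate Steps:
F = 0
w = 2760 (w = -184*(-15) + 0 = 2760 + 0 = 2760)
q(X) = 8*X/(30 + X) (q(X) = 4*((X + X)/(X + 30)) = 4*((2*X)/(30 + X)) = 4*(2*X/(30 + X)) = 8*X/(30 + X))
470477 + ((w + q(-388)) - 65863) = 470477 + ((2760 + 8*(-388)/(30 - 388)) - 65863) = 470477 + ((2760 + 8*(-388)/(-358)) - 65863) = 470477 + ((2760 + 8*(-388)*(-1/358)) - 65863) = 470477 + ((2760 + 1552/179) - 65863) = 470477 + (495592/179 - 65863) = 470477 - 11293885/179 = 72921498/179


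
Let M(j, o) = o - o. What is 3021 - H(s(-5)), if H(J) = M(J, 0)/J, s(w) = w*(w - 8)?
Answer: 3021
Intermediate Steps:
M(j, o) = 0
s(w) = w*(-8 + w)
H(J) = 0 (H(J) = 0/J = 0)
3021 - H(s(-5)) = 3021 - 1*0 = 3021 + 0 = 3021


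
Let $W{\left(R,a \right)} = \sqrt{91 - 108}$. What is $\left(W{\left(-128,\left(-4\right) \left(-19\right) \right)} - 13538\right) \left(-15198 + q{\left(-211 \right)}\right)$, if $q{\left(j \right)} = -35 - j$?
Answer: $203367836 - 15022 i \sqrt{17} \approx 2.0337 \cdot 10^{8} - 61937.0 i$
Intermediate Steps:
$W{\left(R,a \right)} = i \sqrt{17}$ ($W{\left(R,a \right)} = \sqrt{-17} = i \sqrt{17}$)
$\left(W{\left(-128,\left(-4\right) \left(-19\right) \right)} - 13538\right) \left(-15198 + q{\left(-211 \right)}\right) = \left(i \sqrt{17} - 13538\right) \left(-15198 - -176\right) = \left(-13538 + i \sqrt{17}\right) \left(-15198 + \left(-35 + 211\right)\right) = \left(-13538 + i \sqrt{17}\right) \left(-15198 + 176\right) = \left(-13538 + i \sqrt{17}\right) \left(-15022\right) = 203367836 - 15022 i \sqrt{17}$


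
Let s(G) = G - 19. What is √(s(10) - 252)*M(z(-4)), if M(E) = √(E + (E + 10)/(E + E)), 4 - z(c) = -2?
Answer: I*√1914 ≈ 43.749*I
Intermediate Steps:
z(c) = 6 (z(c) = 4 - 1*(-2) = 4 + 2 = 6)
s(G) = -19 + G
M(E) = √(E + (10 + E)/(2*E)) (M(E) = √(E + (10 + E)/((2*E))) = √(E + (10 + E)*(1/(2*E))) = √(E + (10 + E)/(2*E)))
√(s(10) - 252)*M(z(-4)) = √((-19 + 10) - 252)*(√(2 + 4*6 + 20/6)/2) = √(-9 - 252)*(√(2 + 24 + 20*(⅙))/2) = √(-261)*(√(2 + 24 + 10/3)/2) = (3*I*√29)*(√(88/3)/2) = (3*I*√29)*((2*√66/3)/2) = (3*I*√29)*(√66/3) = I*√1914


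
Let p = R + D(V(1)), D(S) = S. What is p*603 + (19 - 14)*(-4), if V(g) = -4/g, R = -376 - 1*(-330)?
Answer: -30170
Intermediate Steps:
R = -46 (R = -376 + 330 = -46)
p = -50 (p = -46 - 4/1 = -46 - 4*1 = -46 - 4 = -50)
p*603 + (19 - 14)*(-4) = -50*603 + (19 - 14)*(-4) = -30150 + 5*(-4) = -30150 - 20 = -30170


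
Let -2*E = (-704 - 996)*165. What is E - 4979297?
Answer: -4839047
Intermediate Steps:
E = 140250 (E = -(-704 - 996)*165/2 = -(-850)*165 = -½*(-280500) = 140250)
E - 4979297 = 140250 - 4979297 = -4839047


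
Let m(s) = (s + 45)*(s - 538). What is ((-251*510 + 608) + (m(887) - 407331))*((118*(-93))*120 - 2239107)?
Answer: 744854816955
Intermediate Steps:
m(s) = (-538 + s)*(45 + s) (m(s) = (45 + s)*(-538 + s) = (-538 + s)*(45 + s))
((-251*510 + 608) + (m(887) - 407331))*((118*(-93))*120 - 2239107) = ((-251*510 + 608) + ((-24210 + 887² - 493*887) - 407331))*((118*(-93))*120 - 2239107) = ((-128010 + 608) + ((-24210 + 786769 - 437291) - 407331))*(-10974*120 - 2239107) = (-127402 + (325268 - 407331))*(-1316880 - 2239107) = (-127402 - 82063)*(-3555987) = -209465*(-3555987) = 744854816955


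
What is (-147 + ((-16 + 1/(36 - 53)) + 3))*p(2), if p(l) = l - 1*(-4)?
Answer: -16326/17 ≈ -960.35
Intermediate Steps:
p(l) = 4 + l (p(l) = l + 4 = 4 + l)
(-147 + ((-16 + 1/(36 - 53)) + 3))*p(2) = (-147 + ((-16 + 1/(36 - 53)) + 3))*(4 + 2) = (-147 + ((-16 + 1/(-17)) + 3))*6 = (-147 + ((-16 - 1/17) + 3))*6 = (-147 + (-273/17 + 3))*6 = (-147 - 222/17)*6 = -2721/17*6 = -16326/17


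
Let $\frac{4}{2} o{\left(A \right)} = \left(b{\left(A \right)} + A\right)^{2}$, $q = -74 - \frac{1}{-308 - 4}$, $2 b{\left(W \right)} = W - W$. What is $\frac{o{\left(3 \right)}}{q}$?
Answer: $- \frac{1404}{23087} \approx -0.060813$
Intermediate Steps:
$b{\left(W \right)} = 0$ ($b{\left(W \right)} = \frac{W - W}{2} = \frac{1}{2} \cdot 0 = 0$)
$q = - \frac{23087}{312}$ ($q = -74 - \frac{1}{-312} = -74 - - \frac{1}{312} = -74 + \frac{1}{312} = - \frac{23087}{312} \approx -73.997$)
$o{\left(A \right)} = \frac{A^{2}}{2}$ ($o{\left(A \right)} = \frac{\left(0 + A\right)^{2}}{2} = \frac{A^{2}}{2}$)
$\frac{o{\left(3 \right)}}{q} = \frac{\frac{1}{2} \cdot 3^{2}}{- \frac{23087}{312}} = \frac{1}{2} \cdot 9 \left(- \frac{312}{23087}\right) = \frac{9}{2} \left(- \frac{312}{23087}\right) = - \frac{1404}{23087}$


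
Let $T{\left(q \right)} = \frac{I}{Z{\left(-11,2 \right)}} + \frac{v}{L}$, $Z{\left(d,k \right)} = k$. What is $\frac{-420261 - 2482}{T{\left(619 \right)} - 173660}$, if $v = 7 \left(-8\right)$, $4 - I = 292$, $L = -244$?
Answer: $\frac{25787323}{10602030} \approx 2.4323$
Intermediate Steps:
$I = -288$ ($I = 4 - 292 = -288$)
$v = -56$
$T{\left(q \right)} = - \frac{8770}{61}$ ($T{\left(q \right)} = - \frac{288}{2} - \frac{56}{-244} = \left(-288\right) \frac{1}{2} - - \frac{14}{61} = -144 + \frac{14}{61} = - \frac{8770}{61}$)
$\frac{-420261 - 2482}{T{\left(619 \right)} - 173660} = \frac{-420261 - 2482}{- \frac{8770}{61} - 173660} = - \frac{422743}{- \frac{10602030}{61}} = \left(-422743\right) \left(- \frac{61}{10602030}\right) = \frac{25787323}{10602030}$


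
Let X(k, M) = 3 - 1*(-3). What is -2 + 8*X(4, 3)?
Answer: 46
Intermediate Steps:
X(k, M) = 6 (X(k, M) = 3 + 3 = 6)
-2 + 8*X(4, 3) = -2 + 8*6 = -2 + 48 = 46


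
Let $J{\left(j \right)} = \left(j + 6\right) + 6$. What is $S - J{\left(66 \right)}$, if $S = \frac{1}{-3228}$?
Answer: $- \frac{251785}{3228} \approx -78.0$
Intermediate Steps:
$S = - \frac{1}{3228} \approx -0.00030979$
$J{\left(j \right)} = 12 + j$ ($J{\left(j \right)} = \left(6 + j\right) + 6 = 12 + j$)
$S - J{\left(66 \right)} = - \frac{1}{3228} - \left(12 + 66\right) = - \frac{1}{3228} - 78 = - \frac{251785}{3228}$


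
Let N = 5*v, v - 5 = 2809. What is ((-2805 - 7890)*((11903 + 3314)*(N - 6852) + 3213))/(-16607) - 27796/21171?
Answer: 24870285763322383/351586797 ≈ 7.0737e+7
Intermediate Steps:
v = 2814 (v = 5 + 2809 = 2814)
N = 14070 (N = 5*2814 = 14070)
((-2805 - 7890)*((11903 + 3314)*(N - 6852) + 3213))/(-16607) - 27796/21171 = ((-2805 - 7890)*((11903 + 3314)*(14070 - 6852) + 3213))/(-16607) - 27796/21171 = -10695*(15217*7218 + 3213)*(-1/16607) - 27796*1/21171 = -10695*(109836306 + 3213)*(-1/16607) - 27796/21171 = -10695*109839519*(-1/16607) - 27796/21171 = -1174733655705*(-1/16607) - 27796/21171 = 1174733655705/16607 - 27796/21171 = 24870285763322383/351586797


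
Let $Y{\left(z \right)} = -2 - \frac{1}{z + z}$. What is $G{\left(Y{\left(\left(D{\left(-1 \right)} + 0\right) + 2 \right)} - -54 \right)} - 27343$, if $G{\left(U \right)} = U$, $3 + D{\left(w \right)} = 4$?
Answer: $- \frac{163747}{6} \approx -27291.0$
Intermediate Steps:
$D{\left(w \right)} = 1$ ($D{\left(w \right)} = -3 + 4 = 1$)
$Y{\left(z \right)} = -2 - \frac{1}{2 z}$
$G{\left(Y{\left(\left(D{\left(-1 \right)} + 0\right) + 2 \right)} - -54 \right)} - 27343 = \left(\left(-2 - \frac{1}{2 \left(\left(1 + 0\right) + 2\right)}\right) - -54\right) - 27343 = \left(\left(-2 - \frac{1}{2 \left(1 + 2\right)}\right) + 54\right) - 27343 = \left(\left(-2 - \frac{1}{2 \cdot 3}\right) + 54\right) - 27343 = \left(\left(-2 - \frac{1}{6}\right) + 54\right) - 27343 = \left(- \frac{13}{6} + 54\right) - 27343 = \frac{311}{6} - 27343 = - \frac{163747}{6}$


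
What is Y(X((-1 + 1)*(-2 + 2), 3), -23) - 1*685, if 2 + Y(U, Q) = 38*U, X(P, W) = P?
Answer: -687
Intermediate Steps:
Y(U, Q) = -2 + 38*U
Y(X((-1 + 1)*(-2 + 2), 3), -23) - 1*685 = (-2 + 38*((-1 + 1)*(-2 + 2))) - 1*685 = (-2 + 38*(0*0)) - 685 = (-2 + 38*0) - 685 = (-2 + 0) - 685 = -2 - 685 = -687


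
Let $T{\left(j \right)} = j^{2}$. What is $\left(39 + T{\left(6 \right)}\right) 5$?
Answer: $375$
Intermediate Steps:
$\left(39 + T{\left(6 \right)}\right) 5 = \left(39 + 6^{2}\right) 5 = \left(39 + 36\right) 5 = 75 \cdot 5 = 375$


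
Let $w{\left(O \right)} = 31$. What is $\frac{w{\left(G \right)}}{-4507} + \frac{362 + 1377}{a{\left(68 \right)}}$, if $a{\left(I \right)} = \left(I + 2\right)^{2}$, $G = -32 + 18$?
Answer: $\frac{7685773}{22084300} \approx 0.34802$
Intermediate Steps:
$G = -14$
$a{\left(I \right)} = \left(2 + I\right)^{2}$
$\frac{w{\left(G \right)}}{-4507} + \frac{362 + 1377}{a{\left(68 \right)}} = \frac{31}{-4507} + \frac{362 + 1377}{\left(2 + 68\right)^{2}} = 31 \left(- \frac{1}{4507}\right) + \frac{1739}{70^{2}} = - \frac{31}{4507} + \frac{1739}{4900} = \frac{7685773}{22084300}$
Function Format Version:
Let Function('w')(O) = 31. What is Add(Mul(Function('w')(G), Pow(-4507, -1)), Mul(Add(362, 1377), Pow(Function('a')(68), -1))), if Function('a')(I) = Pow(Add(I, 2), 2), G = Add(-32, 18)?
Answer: Rational(7685773, 22084300) ≈ 0.34802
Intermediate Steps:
G = -14
Function('a')(I) = Pow(Add(2, I), 2)
Add(Mul(Function('w')(G), Pow(-4507, -1)), Mul(Add(362, 1377), Pow(Function('a')(68), -1))) = Add(Mul(31, Pow(-4507, -1)), Mul(Add(362, 1377), Pow(Pow(Add(2, 68), 2), -1))) = Add(Mul(31, Rational(-1, 4507)), Mul(1739, Pow(Pow(70, 2), -1))) = Add(Rational(-31, 4507), Mul(1739, Pow(4900, -1))) = Add(Rational(-31, 4507), Mul(1739, Rational(1, 4900))) = Add(Rational(-31, 4507), Rational(1739, 4900)) = Rational(7685773, 22084300)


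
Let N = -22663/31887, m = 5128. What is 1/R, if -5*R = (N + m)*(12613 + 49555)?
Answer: -159435/10164087096664 ≈ -1.5686e-8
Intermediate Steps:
N = -22663/31887 (N = -22663*1/31887 = -22663/31887 ≈ -0.71073)
R = -10164087096664/159435 (R = -(-22663/31887 + 5128)*(12613 + 49555)/5 = -163493873*62168/159435 = -⅕*10164087096664/31887 = -10164087096664/159435 ≈ -6.3751e+7)
1/R = 1/(-10164087096664/159435) = -159435/10164087096664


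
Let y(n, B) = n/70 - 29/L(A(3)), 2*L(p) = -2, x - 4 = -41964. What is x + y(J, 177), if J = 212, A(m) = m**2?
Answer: -1467479/35 ≈ -41928.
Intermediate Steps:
x = -41960 (x = 4 - 41964 = -41960)
L(p) = -1 (L(p) = (1/2)*(-2) = -1)
y(n, B) = 29 + n/70 (y(n, B) = n/70 - 29/(-1) = n*(1/70) - 29*(-1) = n/70 + 29 = 29 + n/70)
x + y(J, 177) = -41960 + (29 + (1/70)*212) = -41960 + (29 + 106/35) = -41960 + 1121/35 = -1467479/35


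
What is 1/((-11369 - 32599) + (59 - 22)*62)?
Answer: -1/41674 ≈ -2.3996e-5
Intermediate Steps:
1/((-11369 - 32599) + (59 - 22)*62) = 1/(-43968 + 37*62) = 1/(-43968 + 2294) = 1/(-41674) = -1/41674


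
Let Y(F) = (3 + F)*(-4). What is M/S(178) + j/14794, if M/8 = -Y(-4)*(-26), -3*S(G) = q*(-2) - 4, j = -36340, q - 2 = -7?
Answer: -3095322/7397 ≈ -418.46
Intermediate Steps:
q = -5 (q = 2 - 7 = -5)
S(G) = -2 (S(G) = -(-5*(-2) - 4)/3 = -(10 - 4)/3 = -⅓*6 = -2)
Y(F) = -12 - 4*F
M = 832 (M = 8*(-(-12 - 4*(-4))*(-26)) = 8*(-(-12 + 16)*(-26)) = 8*(-1*4*(-26)) = 8*(-4*(-26)) = 8*104 = 832)
M/S(178) + j/14794 = 832/(-2) - 36340/14794 = 832*(-½) - 36340*1/14794 = -416 - 18170/7397 = -3095322/7397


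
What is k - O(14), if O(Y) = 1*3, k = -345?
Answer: -348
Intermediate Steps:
O(Y) = 3
k - O(14) = -345 - 1*3 = -345 - 3 = -348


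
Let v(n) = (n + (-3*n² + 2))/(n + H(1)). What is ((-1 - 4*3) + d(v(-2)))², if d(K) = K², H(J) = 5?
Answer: 9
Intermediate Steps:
v(n) = (2 + n - 3*n²)/(5 + n) (v(n) = (n + (-3*n² + 2))/(n + 5) = (n + (2 - 3*n²))/(5 + n) = (2 + n - 3*n²)/(5 + n))
((-1 - 4*3) + d(v(-2)))² = ((-1 - 4*3) + ((2 - 2 - 3*(-2)²)/(5 - 2))²)² = ((-1 - 12) + ((2 - 2 - 3*4)/3)²)² = (-13 + ((2 - 2 - 12)/3)²)² = (-13 + ((⅓)*(-12))²)² = (-13 + (-4)²)² = (-13 + 16)² = 3² = 9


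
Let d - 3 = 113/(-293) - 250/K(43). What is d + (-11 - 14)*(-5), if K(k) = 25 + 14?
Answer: 1384999/11427 ≈ 121.20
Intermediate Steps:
K(k) = 39
d = -43376/11427 (d = 3 + (113/(-293) - 250/39) = 3 + (113*(-1/293) - 250*1/39) = 3 + (-113/293 - 250/39) = 3 - 77657/11427 = -43376/11427 ≈ -3.7959)
d + (-11 - 14)*(-5) = -43376/11427 + (-11 - 14)*(-5) = -43376/11427 - 25*(-5) = -43376/11427 + 125 = 1384999/11427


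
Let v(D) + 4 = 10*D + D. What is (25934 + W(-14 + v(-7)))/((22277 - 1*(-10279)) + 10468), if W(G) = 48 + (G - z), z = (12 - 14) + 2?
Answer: 25887/43024 ≈ 0.60169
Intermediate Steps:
z = 0 (z = -2 + 2 = 0)
v(D) = -4 + 11*D (v(D) = -4 + (10*D + D) = -4 + 11*D)
W(G) = 48 + G (W(G) = 48 + (G - 1*0) = 48 + (G + 0) = 48 + G)
(25934 + W(-14 + v(-7)))/((22277 - 1*(-10279)) + 10468) = (25934 + (48 + (-14 + (-4 + 11*(-7)))))/((22277 - 1*(-10279)) + 10468) = (25934 + (48 + (-14 + (-4 - 77))))/((22277 + 10279) + 10468) = (25934 + (48 + (-14 - 81)))/(32556 + 10468) = (25934 + (48 - 95))/43024 = (25934 - 47)*(1/43024) = 25887*(1/43024) = 25887/43024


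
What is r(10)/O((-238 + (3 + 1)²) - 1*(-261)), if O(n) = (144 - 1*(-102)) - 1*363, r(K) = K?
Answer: -10/117 ≈ -0.085470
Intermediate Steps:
O(n) = -117 (O(n) = (144 + 102) - 363 = 246 - 363 = -117)
r(10)/O((-238 + (3 + 1)²) - 1*(-261)) = 10/(-117) = 10*(-1/117) = -10/117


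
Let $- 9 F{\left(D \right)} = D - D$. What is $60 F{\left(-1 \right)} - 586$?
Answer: $-586$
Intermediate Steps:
$F{\left(D \right)} = 0$ ($F{\left(D \right)} = - \frac{D - D}{9} = \left(- \frac{1}{9}\right) 0 = 0$)
$60 F{\left(-1 \right)} - 586 = 60 \cdot 0 - 586 = 0 - 586 = -586$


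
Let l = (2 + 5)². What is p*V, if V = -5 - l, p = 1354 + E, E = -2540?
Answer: 64044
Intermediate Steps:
l = 49 (l = 7² = 49)
p = -1186 (p = 1354 - 2540 = -1186)
V = -54 (V = -5 - 1*49 = -5 - 49 = -54)
p*V = -1186*(-54) = 64044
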